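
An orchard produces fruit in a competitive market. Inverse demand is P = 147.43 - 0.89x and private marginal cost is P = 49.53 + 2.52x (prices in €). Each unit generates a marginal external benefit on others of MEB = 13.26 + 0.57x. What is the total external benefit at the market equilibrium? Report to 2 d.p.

€615.60

Market equilibrium (private): 49.53 + 2.52x = 147.43 - 0.89x → x_m = 28.7097.
Total external benefit = ∫₀^{x_m} (13.26 + 0.57x) dx = 13.26×28.7097 + ½×0.57×28.7097² = 615.6010.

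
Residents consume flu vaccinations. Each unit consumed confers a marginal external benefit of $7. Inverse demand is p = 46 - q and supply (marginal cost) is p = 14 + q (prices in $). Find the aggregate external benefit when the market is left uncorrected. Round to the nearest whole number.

$112

Market equilibrium (private): 14 + q = 46 - q → q_m = 16.0000.
Total external benefit = MEB × q_m = 7 × 16.0000 = 112.0000.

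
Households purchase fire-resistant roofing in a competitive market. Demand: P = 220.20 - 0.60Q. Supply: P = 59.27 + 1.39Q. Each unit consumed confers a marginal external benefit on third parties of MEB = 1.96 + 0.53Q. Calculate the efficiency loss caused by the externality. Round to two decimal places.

DWL = 687.98

Market equilibrium (private): 59.27 + 1.39Q = 220.20 - 0.60Q → Q_m = 80.8693.
Social marginal benefit = demand + MEB = 222.16 - 0.07Q.
Set SMB = MC: 222.16 - 0.07Q = 59.27 + 1.39Q → Q* = 111.5685.
The loss is the area between SMB and MC from Q* to Q_m; with linear curves that's a triangle of height MEB(Q_m).
DWL = ½ × 30.6992 × 44.8208 = 687.9814.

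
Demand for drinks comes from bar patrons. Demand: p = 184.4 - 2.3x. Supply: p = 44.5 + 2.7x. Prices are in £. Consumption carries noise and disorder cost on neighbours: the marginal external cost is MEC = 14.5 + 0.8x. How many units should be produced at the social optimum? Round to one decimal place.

Social marginal benefit = demand − MEC = 169.9 - 3.1x.
Set SMB = MC: 169.9 - 3.1x = 44.5 + 2.7x → x* = 21.6207.

x* = 21.6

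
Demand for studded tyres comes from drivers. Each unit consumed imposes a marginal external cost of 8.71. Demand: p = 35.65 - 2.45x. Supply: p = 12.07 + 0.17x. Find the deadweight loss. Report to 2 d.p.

Market equilibrium (private): 12.07 + 0.17x = 35.65 - 2.45x → x_m = 9.0000.
Social marginal benefit = demand − MEC = 26.94 - 2.45x.
Set SMB = MC: 26.94 - 2.45x = 12.07 + 0.17x → x* = 5.6756.
The loss is the area between SMB and MC from x* to x_m; with linear curves that's a triangle of height MEC(x_m).
DWL = ½ × 3.3244 × 8.7100 = 14.4778.

DWL = 14.48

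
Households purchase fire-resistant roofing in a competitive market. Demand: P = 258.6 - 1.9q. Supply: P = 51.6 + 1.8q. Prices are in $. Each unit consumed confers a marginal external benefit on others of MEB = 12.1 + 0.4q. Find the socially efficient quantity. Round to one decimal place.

Social marginal benefit = demand + MEB = 270.7 - 1.5q.
Set SMB = MC: 270.7 - 1.5q = 51.6 + 1.8q → q* = 66.3939.

q* = 66.4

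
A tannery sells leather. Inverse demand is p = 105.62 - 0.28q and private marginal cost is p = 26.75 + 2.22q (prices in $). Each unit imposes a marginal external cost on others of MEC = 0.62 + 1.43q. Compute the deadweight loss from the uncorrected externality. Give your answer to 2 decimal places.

DWL = $266.10

Market equilibrium (private): 26.75 + 2.22q = 105.62 - 0.28q → q_m = 31.5480.
Social marginal cost = private MC + MEC = 27.37 + 3.65q.
Set SMC = demand: 27.37 + 3.65q = 105.62 - 0.28q → q* = 19.9109.
Between q* and q_m the wedge SMC − demand runs linearly from 0 to MEC(q_m), so the loss is a triangle.
DWL = ½ × 11.6371 × 45.7336 = 266.1032.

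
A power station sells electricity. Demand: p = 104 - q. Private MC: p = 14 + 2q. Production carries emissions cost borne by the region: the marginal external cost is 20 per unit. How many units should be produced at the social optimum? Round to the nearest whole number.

q* = 23

Social marginal cost = private MC + MEC = 34 + 2q.
Set SMC = demand: 34 + 2q = 104 - q → q* = 23.3333.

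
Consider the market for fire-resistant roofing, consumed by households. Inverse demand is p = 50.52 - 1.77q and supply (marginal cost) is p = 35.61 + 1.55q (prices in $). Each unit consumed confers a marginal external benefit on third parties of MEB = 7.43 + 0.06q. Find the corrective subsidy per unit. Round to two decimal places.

Social marginal benefit = demand + MEB = 57.95 - 1.71q.
Set SMB = MC: 57.95 - 1.71q = 35.61 + 1.55q → q* = 6.8528.
The Pigouvian subsidy equals MEB at q*: 7.43 + 0.06×6.8528 = 7.8412.

subsidy = $7.84 per unit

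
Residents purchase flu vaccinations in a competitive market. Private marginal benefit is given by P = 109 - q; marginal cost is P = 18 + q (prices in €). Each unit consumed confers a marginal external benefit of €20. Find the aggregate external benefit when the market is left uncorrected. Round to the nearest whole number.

Market equilibrium (private): 18 + q = 109 - q → q_m = 45.5000.
Total external benefit = MEB × q_m = 20 × 45.5000 = 910.0000.

€910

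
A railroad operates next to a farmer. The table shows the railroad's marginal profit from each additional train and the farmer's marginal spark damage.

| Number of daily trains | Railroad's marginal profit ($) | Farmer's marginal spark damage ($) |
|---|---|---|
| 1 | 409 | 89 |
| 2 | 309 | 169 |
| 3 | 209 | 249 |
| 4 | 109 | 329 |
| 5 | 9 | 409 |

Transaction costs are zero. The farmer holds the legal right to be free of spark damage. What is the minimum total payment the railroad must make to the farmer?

Efficient level: marginal profit ≥ marginal spark damage through level 2, so k* = 2.
With the farmer holding the right, the railroad must at least compensate total damage at k*: 89 + 169 = 258.

$258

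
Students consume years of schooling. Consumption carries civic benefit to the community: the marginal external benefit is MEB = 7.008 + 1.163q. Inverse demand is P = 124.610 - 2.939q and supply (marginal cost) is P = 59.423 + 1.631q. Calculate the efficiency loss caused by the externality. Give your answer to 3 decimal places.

Market equilibrium (private): 59.423 + 1.631q = 124.610 - 2.939q → q_m = 14.2641.
Social marginal benefit = demand + MEB = 131.618 - 1.776q.
Set SMB = MC: 131.618 - 1.776q = 59.423 + 1.631q → q* = 21.1902.
The loss is the area between SMB and MC from q* to q_m; with linear curves that's a triangle of height MEB(q_m).
DWL = ½ × 6.9261 × 23.5972 = 81.7183.

DWL = 81.718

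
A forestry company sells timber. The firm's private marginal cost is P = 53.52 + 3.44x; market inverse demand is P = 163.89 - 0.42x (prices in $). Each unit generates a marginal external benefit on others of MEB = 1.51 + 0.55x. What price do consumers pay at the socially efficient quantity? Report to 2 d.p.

Social marginal cost = private MC − MEB = 52.01 + 2.89x.
Set SMC = demand: 52.01 + 2.89x = 163.89 - 0.42x → x* = 33.8006.
Consumer price on the demand curve at x*: 163.89 − 0.42×33.8006 = 149.6937.

P = $149.69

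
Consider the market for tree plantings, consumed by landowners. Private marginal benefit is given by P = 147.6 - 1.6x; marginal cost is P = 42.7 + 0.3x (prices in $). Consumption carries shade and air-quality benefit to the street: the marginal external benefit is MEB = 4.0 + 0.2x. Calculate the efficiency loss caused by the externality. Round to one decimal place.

DWL = $66.5

Market equilibrium (private): 42.7 + 0.3x = 147.6 - 1.6x → x_m = 55.2105.
Social marginal benefit = demand + MEB = 151.6 - 1.4x.
Set SMB = MC: 151.6 - 1.4x = 42.7 + 0.3x → x* = 64.0588.
Between x* and x_m the wedge SMB − MC runs linearly from 0 to MEB(x_m), so the loss is a triangle.
DWL = ½ × 8.8483 × 15.0421 = 66.5485.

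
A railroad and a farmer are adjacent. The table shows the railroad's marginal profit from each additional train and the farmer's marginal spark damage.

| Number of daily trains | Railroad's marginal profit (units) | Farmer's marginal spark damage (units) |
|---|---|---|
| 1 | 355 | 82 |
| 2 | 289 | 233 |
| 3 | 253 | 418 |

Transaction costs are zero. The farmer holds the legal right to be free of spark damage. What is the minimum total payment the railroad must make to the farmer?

315

Efficient level: marginal profit ≥ marginal spark damage through level 2, so k* = 2.
With the farmer holding the right, the railroad must at least compensate total damage at k*: 82 + 233 = 315.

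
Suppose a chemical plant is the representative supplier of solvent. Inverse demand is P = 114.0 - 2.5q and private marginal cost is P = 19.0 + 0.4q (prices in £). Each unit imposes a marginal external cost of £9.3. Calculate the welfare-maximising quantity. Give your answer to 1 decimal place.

q* = 29.6

Social marginal cost = private MC + MEC = 28.3 + 0.4q.
Set SMC = demand: 28.3 + 0.4q = 114.0 - 2.5q → q* = 29.5517.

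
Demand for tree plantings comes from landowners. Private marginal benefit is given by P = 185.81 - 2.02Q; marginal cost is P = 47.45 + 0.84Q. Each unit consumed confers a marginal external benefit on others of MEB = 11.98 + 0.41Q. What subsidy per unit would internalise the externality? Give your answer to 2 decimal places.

Social marginal benefit = demand + MEB = 197.79 - 1.61Q.
Set SMB = MC: 197.79 - 1.61Q = 47.45 + 0.84Q → Q* = 61.3633.
The Pigouvian subsidy equals MEB at Q*: 11.98 + 0.41×61.3633 = 37.1390.

subsidy = 37.14 per unit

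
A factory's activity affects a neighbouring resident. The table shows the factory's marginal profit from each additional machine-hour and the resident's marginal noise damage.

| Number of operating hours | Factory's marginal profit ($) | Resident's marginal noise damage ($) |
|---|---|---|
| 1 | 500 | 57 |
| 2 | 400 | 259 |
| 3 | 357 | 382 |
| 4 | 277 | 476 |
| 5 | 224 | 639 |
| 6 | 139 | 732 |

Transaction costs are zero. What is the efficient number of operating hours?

2

Bargaining reaches the level where marginal profit last exceeds marginal noise damage.
That holds through level 2 (400 ≥ 259) but not at 3 (357 < 382).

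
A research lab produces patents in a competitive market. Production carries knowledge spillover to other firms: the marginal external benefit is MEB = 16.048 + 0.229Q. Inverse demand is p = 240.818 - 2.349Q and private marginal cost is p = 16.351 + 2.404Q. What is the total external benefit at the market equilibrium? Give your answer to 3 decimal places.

Market equilibrium (private): 16.351 + 2.404Q = 240.818 - 2.349Q → Q_m = 47.2264.
Total external benefit = ∫₀^{Q_m} (16.048 + 0.229Q) dQ = 16.048×47.2264 + ½×0.229×47.2264² = 1013.2624.

1013.262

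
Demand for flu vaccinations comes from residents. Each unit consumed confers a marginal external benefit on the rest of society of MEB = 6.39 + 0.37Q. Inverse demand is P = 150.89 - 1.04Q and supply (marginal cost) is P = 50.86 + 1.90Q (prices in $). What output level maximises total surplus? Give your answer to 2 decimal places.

Social marginal benefit = demand + MEB = 157.28 - 0.67Q.
Set SMB = MC: 157.28 - 0.67Q = 50.86 + 1.90Q → Q* = 41.4086.

Q* = 41.41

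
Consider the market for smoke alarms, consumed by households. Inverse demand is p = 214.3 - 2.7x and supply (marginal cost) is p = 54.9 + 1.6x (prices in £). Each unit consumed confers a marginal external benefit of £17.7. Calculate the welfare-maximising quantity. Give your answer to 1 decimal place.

Social marginal benefit = demand + MEB = 232.0 - 2.7x.
Set SMB = MC: 232.0 - 2.7x = 54.9 + 1.6x → x* = 41.1860.

x* = 41.2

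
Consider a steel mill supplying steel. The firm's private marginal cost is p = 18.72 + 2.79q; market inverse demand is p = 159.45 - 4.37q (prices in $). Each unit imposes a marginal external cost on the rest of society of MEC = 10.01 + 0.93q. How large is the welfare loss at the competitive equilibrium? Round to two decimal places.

DWL = $49.46

Market equilibrium (private): 18.72 + 2.79q = 159.45 - 4.37q → q_m = 19.6550.
Social marginal cost = private MC + MEC = 28.73 + 3.72q.
Set SMC = demand: 28.73 + 3.72q = 159.45 - 4.37q → q* = 16.1582.
Height of the DWL triangle at q_m is SMC(q_m) − demand(q_m) = MEC(q_m) = 28.2892.
DWL = ½ × 3.4968 × 28.2892 = 49.4608.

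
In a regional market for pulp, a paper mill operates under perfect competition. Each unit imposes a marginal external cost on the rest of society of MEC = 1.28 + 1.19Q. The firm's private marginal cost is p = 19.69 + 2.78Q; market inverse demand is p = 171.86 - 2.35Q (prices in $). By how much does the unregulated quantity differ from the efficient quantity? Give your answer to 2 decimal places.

5.79 units

Market equilibrium (private): 19.69 + 2.78Q = 171.86 - 2.35Q → Q_m = 29.6628.
Social marginal cost = private MC + MEC = 20.97 + 3.97Q.
Set SMC = demand: 20.97 + 3.97Q = 171.86 - 2.35Q → Q* = 23.8750.
Gap = |29.6628 − 23.8750| = 5.7878.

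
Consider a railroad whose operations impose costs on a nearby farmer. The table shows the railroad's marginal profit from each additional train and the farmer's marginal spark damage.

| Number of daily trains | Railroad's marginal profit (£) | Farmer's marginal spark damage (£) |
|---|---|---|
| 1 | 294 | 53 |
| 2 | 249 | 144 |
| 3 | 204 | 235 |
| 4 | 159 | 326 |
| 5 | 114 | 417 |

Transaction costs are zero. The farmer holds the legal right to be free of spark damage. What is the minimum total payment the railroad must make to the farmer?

£197

Efficient level: marginal profit ≥ marginal spark damage through level 2, so k* = 2.
With the farmer holding the right, the railroad must at least compensate total damage at k*: 53 + 144 = 197.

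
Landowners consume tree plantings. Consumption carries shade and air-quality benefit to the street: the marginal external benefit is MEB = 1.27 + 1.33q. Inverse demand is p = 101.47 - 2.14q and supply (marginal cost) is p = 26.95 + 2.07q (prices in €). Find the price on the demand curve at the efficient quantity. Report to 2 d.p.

Social marginal benefit = demand + MEB = 102.74 - 0.81q.
Set SMB = MC: 102.74 - 0.81q = 26.95 + 2.07q → q* = 26.3160.
Consumer price on the demand curve at q*: 101.47 − 2.14×26.3160 = 45.1538.

P = €45.15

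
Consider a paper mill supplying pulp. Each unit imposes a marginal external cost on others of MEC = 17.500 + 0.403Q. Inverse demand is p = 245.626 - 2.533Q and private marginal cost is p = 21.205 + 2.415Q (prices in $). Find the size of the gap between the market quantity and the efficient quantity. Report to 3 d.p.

Market equilibrium (private): 21.205 + 2.415Q = 245.626 - 2.533Q → Q_m = 45.3559.
Social marginal cost = private MC + MEC = 38.705 + 2.818Q.
Set SMC = demand: 38.705 + 2.818Q = 245.626 - 2.533Q → Q* = 38.6696.
Gap = |45.3559 − 38.6696| = 6.6863.

6.686 units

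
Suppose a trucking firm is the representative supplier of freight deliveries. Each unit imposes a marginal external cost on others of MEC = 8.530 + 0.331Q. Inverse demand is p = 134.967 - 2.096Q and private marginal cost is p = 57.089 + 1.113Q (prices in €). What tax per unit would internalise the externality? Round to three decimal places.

tax = €15.014 per unit

Social marginal cost = private MC + MEC = 65.619 + 1.444Q.
Set SMC = demand: 65.619 + 1.444Q = 134.967 - 2.096Q → Q* = 19.5898.
The Pigouvian tax equals MEC at Q*: 8.530 + 0.331×19.5898 = 15.0142.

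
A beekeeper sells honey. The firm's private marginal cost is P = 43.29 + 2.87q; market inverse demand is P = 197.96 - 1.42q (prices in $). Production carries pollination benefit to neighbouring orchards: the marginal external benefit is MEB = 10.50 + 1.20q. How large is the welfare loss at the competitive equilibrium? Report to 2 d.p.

DWL = $467.74

Market equilibrium (private): 43.29 + 2.87q = 197.96 - 1.42q → q_m = 36.0536.
Social marginal cost = private MC − MEB = 32.79 + 1.67q.
Set SMC = demand: 32.79 + 1.67q = 197.96 - 1.42q → q* = 53.4531.
Height of the DWL triangle at q_m is demand(q_m) − SMC(q_m) = MEB(q_m) = 53.7643.
DWL = ½ × 17.3995 × 53.7643 = 467.7360.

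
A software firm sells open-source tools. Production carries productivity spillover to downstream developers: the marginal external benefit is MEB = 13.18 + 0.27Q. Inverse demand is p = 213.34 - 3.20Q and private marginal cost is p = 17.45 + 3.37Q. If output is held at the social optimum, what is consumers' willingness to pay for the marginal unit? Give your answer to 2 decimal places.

Social marginal cost = private MC − MEB = 4.27 + 3.10Q.
Set SMC = demand: 4.27 + 3.10Q = 213.34 - 3.20Q → Q* = 33.1857.
Consumer price on the demand curve at Q*: 213.34 − 3.20×33.1857 = 107.1458.

P = 107.15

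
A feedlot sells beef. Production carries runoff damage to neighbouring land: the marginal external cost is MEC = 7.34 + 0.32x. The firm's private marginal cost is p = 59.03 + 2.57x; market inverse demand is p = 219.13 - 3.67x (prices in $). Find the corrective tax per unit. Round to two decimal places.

tax = $14.79 per unit

Social marginal cost = private MC + MEC = 66.37 + 2.89x.
Set SMC = demand: 66.37 + 2.89x = 219.13 - 3.67x → x* = 23.2866.
The Pigouvian tax equals MEC at x*: 7.34 + 0.32×23.2866 = 14.7917.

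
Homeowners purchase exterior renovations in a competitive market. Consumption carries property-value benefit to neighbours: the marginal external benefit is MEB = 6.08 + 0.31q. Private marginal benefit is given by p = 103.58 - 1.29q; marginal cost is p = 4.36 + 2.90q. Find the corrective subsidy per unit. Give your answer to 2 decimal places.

Social marginal benefit = demand + MEB = 109.66 - 0.98q.
Set SMB = MC: 109.66 - 0.98q = 4.36 + 2.90q → q* = 27.1392.
The Pigouvian subsidy equals MEB at q*: 6.08 + 0.31×27.1392 = 14.4932.

subsidy = 14.49 per unit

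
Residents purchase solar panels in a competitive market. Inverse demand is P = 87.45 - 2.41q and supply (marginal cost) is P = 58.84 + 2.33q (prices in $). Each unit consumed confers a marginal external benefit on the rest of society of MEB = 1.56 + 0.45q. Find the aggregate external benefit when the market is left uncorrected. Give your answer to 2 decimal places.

Market equilibrium (private): 58.84 + 2.33q = 87.45 - 2.41q → q_m = 6.0359.
Total external benefit = ∫₀^{q_m} (1.56 + 0.45q) dq = 1.56×6.0359 + ½×0.45×6.0359² = 17.6132.

$17.61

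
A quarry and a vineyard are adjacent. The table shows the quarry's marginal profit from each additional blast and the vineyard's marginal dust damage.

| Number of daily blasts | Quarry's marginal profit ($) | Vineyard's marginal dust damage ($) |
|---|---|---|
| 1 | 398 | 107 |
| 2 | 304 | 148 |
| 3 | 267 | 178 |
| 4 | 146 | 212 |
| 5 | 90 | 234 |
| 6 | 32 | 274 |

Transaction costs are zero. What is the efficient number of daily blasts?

Bargaining reaches the level where marginal profit last exceeds marginal dust damage.
That holds through level 3 (267 ≥ 178) but not at 4 (146 < 212).

3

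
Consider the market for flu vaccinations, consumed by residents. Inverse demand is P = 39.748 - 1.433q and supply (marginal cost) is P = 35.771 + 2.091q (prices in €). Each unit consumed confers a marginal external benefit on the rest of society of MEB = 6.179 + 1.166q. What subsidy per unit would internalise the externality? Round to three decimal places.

subsidy = €11.201 per unit

Social marginal benefit = demand + MEB = 45.927 - 0.267q.
Set SMB = MC: 45.927 - 0.267q = 35.771 + 2.091q → q* = 4.3070.
The Pigouvian subsidy equals MEB at q*: 6.179 + 1.166×4.3070 = 11.2010.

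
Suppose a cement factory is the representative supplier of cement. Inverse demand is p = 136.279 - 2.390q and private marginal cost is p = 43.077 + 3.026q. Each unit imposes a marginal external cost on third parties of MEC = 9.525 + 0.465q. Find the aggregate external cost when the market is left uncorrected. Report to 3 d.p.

232.764

Market equilibrium (private): 43.077 + 3.026q = 136.279 - 2.390q → q_m = 17.2086.
Total external cost = ∫₀^{q_m} (9.525 + 0.465q) dq = 9.525×17.2086 + ½×0.465×17.2086² = 232.7635.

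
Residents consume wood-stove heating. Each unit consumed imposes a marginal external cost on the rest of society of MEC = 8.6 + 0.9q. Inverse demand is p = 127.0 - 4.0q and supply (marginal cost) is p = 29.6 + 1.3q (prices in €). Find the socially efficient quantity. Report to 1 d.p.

q* = 14.3

Social marginal benefit = demand − MEC = 118.4 - 4.9q.
Set SMB = MC: 118.4 - 4.9q = 29.6 + 1.3q → q* = 14.3226.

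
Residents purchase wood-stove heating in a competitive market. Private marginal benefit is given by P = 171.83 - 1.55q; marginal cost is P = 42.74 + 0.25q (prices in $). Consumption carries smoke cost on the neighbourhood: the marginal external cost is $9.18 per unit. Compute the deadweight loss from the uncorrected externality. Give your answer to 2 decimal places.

DWL = $23.41

Market equilibrium (private): 42.74 + 0.25q = 171.83 - 1.55q → q_m = 71.7167.
Social marginal benefit = demand − MEC = 162.65 - 1.55q.
Set SMB = MC: 162.65 - 1.55q = 42.74 + 0.25q → q* = 66.6167.
The loss is the area between SMB and MC from q* to q_m; with linear curves that's a triangle of height MEC(q_m).
DWL = ½ × 5.1000 × 9.1800 = 23.4090.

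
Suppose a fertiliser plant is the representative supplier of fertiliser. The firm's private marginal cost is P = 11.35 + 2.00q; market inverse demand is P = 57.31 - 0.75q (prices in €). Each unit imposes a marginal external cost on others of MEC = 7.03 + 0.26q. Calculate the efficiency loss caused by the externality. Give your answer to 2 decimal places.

Market equilibrium (private): 11.35 + 2.00q = 57.31 - 0.75q → q_m = 16.7127.
Social marginal cost = private MC + MEC = 18.38 + 2.26q.
Set SMC = demand: 18.38 + 2.26q = 57.31 - 0.75q → q* = 12.9336.
The welfare-loss triangle has base |q_m − q*| and height MEC(q_m) (the vertical gap between SMC and demand is zero at q* and MEC at q_m).
DWL = ½ × 3.7791 × 11.3753 = 21.4942.

DWL = €21.49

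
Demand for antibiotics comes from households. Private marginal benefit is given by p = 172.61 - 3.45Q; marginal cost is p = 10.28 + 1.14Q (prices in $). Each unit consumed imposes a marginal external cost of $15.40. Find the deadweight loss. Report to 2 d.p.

Market equilibrium (private): 10.28 + 1.14Q = 172.61 - 3.45Q → Q_m = 35.3660.
Social marginal benefit = demand − MEC = 157.21 - 3.45Q.
Set SMB = MC: 157.21 - 3.45Q = 10.28 + 1.14Q → Q* = 32.0109.
Between Q* and Q_m the wedge MC − SMB runs linearly from 0 to MEC(Q_m), so the loss is a triangle.
DWL = ½ × 3.3551 × 15.4000 = 25.8343.

DWL = $25.83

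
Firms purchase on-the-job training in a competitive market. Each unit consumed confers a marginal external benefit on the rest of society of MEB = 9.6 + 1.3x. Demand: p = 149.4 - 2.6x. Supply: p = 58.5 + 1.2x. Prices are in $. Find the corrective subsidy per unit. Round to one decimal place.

subsidy = $61.9 per unit

Social marginal benefit = demand + MEB = 159.0 - 1.3x.
Set SMB = MC: 159.0 - 1.3x = 58.5 + 1.2x → x* = 40.2000.
The Pigouvian subsidy equals MEB at x*: 9.6 + 1.3×40.2000 = 61.8600.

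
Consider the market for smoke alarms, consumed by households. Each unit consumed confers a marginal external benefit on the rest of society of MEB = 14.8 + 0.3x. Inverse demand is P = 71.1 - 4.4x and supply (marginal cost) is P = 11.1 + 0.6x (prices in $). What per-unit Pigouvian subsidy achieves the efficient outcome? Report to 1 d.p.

subsidy = $19.6 per unit

Social marginal benefit = demand + MEB = 85.9 - 4.1x.
Set SMB = MC: 85.9 - 4.1x = 11.1 + 0.6x → x* = 15.9149.
The Pigouvian subsidy equals MEB at x*: 14.8 + 0.3×15.9149 = 19.5745.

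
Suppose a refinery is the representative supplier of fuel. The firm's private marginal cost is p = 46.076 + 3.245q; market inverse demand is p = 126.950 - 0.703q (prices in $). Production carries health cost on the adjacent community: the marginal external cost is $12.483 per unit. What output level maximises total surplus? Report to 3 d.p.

Social marginal cost = private MC + MEC = 58.559 + 3.245q.
Set SMC = demand: 58.559 + 3.245q = 126.950 - 0.703q → q* = 17.3229.

q* = 17.323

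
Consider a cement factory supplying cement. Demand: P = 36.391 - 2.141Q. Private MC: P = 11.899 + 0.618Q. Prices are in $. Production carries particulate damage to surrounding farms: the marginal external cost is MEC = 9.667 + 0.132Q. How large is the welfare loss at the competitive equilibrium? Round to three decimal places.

DWL = $20.318

Market equilibrium (private): 11.899 + 0.618Q = 36.391 - 2.141Q → Q_m = 8.8771.
Social marginal cost = private MC + MEC = 21.566 + 0.750Q.
Set SMC = demand: 21.566 + 0.750Q = 36.391 - 2.141Q → Q* = 5.1280.
The welfare-loss triangle has base |Q_m − Q*| and height MEC(Q_m) (the vertical gap between SMC and demand is zero at Q* and MEC at Q_m).
DWL = ½ × 3.7491 × 10.8388 = 20.3179.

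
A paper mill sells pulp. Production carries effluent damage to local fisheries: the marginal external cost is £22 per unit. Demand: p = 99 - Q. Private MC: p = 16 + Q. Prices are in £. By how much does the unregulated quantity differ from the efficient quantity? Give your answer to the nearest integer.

11 units

Market equilibrium (private): 16 + Q = 99 - Q → Q_m = 41.5000.
Social marginal cost = private MC + MEC = 38 + Q.
Set SMC = demand: 38 + Q = 99 - Q → Q* = 30.5000.
Gap = |41.5000 − 30.5000| = 11.0000.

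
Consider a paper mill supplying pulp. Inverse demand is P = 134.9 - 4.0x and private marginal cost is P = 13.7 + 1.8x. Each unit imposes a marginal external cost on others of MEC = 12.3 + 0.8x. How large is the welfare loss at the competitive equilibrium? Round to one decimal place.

DWL = 63.8

Market equilibrium (private): 13.7 + 1.8x = 134.9 - 4.0x → x_m = 20.8966.
Social marginal cost = private MC + MEC = 26.0 + 2.6x.
Set SMC = demand: 26.0 + 2.6x = 134.9 - 4.0x → x* = 16.5000.
Height of the DWL triangle at x_m is SMC(x_m) − demand(x_m) = MEC(x_m) = 29.0172.
DWL = ½ × 4.3966 × 29.0172 = 63.7885.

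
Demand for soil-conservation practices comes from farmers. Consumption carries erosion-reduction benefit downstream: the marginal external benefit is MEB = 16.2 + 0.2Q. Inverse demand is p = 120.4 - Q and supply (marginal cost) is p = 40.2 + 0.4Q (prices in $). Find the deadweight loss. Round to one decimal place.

Market equilibrium (private): 40.2 + 0.4Q = 120.4 - Q → Q_m = 57.2857.
Social marginal benefit = demand + MEB = 136.6 - 0.8Q.
Set SMB = MC: 136.6 - 0.8Q = 40.2 + 0.4Q → Q* = 80.3333.
Height of the DWL triangle at Q_m is SMB(Q_m) − MC(Q_m) = MEB(Q_m) = 27.6571.
DWL = ½ × 23.0476 × 27.6571 = 318.7149.

DWL = $318.7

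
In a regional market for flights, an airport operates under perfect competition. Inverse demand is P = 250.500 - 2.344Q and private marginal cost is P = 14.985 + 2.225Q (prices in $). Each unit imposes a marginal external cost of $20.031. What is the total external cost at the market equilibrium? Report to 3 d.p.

$1032.524

Market equilibrium (private): 14.985 + 2.225Q = 250.500 - 2.344Q → Q_m = 51.5463.
Total external cost = MEC × Q_m = 20.031 × 51.5463 = 1032.5239.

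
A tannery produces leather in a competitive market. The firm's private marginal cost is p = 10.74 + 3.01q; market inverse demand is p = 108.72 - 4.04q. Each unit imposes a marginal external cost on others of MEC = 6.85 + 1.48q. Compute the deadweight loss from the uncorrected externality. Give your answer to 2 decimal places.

Market equilibrium (private): 10.74 + 3.01q = 108.72 - 4.04q → q_m = 13.8979.
Social marginal cost = private MC + MEC = 17.59 + 4.49q.
Set SMC = demand: 17.59 + 4.49q = 108.72 - 4.04q → q* = 10.6835.
Between q* and q_m the wedge SMC − demand runs linearly from 0 to MEC(q_m), so the loss is a triangle.
DWL = ½ × 3.2144 × 27.4189 = 44.0677.

DWL = 44.07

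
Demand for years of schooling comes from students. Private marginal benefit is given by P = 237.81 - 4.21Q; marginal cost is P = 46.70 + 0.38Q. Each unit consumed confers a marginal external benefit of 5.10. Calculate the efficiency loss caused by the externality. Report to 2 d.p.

DWL = 2.83

Market equilibrium (private): 46.70 + 0.38Q = 237.81 - 4.21Q → Q_m = 41.6362.
Social marginal benefit = demand + MEB = 242.91 - 4.21Q.
Set SMB = MC: 242.91 - 4.21Q = 46.70 + 0.38Q → Q* = 42.7473.
The welfare-loss triangle has base |Q_m − Q*| and height MEB(Q_m) (the vertical gap between SMB and MC is zero at Q* and MEB at Q_m).
DWL = ½ × 1.1111 × 5.1000 = 2.8333.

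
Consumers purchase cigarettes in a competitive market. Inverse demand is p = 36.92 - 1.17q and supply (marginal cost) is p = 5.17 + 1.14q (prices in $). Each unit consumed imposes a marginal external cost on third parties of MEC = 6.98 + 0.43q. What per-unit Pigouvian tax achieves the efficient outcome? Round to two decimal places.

Social marginal benefit = demand − MEC = 29.94 - 1.60q.
Set SMB = MC: 29.94 - 1.60q = 5.17 + 1.14q → q* = 9.0401.
The Pigouvian tax equals MEC at q*: 6.98 + 0.43×9.0401 = 10.8672.

tax = $10.87 per unit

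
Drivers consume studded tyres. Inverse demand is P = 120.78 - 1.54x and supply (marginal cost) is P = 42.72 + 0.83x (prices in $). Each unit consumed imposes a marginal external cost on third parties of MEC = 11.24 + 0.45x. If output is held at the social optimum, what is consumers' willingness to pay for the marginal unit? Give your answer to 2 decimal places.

Social marginal benefit = demand − MEC = 109.54 - 1.99x.
Set SMB = MC: 109.54 - 1.99x = 42.72 + 0.83x → x* = 23.6950.
Consumer price on the demand curve at x*: 120.78 − 1.54×23.6950 = 84.2897.

P = $84.29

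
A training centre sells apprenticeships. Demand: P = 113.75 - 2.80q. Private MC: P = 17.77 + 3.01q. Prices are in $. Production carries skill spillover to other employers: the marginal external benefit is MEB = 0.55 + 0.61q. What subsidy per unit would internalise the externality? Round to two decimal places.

Social marginal cost = private MC − MEB = 17.22 + 2.40q.
Set SMC = demand: 17.22 + 2.40q = 113.75 - 2.80q → q* = 18.5635.
The Pigouvian subsidy equals MEB at q*: 0.55 + 0.61×18.5635 = 11.8737.

subsidy = $11.87 per unit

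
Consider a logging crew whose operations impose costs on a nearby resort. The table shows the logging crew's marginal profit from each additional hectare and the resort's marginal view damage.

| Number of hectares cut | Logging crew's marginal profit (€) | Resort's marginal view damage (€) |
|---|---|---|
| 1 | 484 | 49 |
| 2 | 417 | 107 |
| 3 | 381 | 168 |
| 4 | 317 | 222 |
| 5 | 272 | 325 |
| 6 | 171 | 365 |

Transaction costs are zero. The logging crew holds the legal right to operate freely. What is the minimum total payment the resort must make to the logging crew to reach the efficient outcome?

€443

Left alone the logging crew would choose level 6 (marginal profit stays positive).
Efficient level: k* = 4 (marginal profit ≥ marginal view damage through 4).
The resort must at least cover the logging crew's forgone profit from cutting 6→4: 272 + 171 = 443.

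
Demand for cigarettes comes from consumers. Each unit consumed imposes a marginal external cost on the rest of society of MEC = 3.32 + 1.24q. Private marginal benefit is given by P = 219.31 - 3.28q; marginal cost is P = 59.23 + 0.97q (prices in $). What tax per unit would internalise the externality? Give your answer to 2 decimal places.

tax = $38.73 per unit

Social marginal benefit = demand − MEC = 215.99 - 4.52q.
Set SMB = MC: 215.99 - 4.52q = 59.23 + 0.97q → q* = 28.5537.
The Pigouvian tax equals MEC at q*: 3.32 + 1.24×28.5537 = 38.7266.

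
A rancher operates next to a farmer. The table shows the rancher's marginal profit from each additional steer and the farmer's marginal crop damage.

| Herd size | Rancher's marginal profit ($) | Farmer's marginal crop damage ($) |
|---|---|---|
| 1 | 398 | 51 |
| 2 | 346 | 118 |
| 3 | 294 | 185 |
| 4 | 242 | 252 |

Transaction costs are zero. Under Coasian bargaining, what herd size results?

3

Bargaining reaches the level where marginal profit last exceeds marginal crop damage.
That holds through level 3 (294 ≥ 185) but not at 4 (242 < 252).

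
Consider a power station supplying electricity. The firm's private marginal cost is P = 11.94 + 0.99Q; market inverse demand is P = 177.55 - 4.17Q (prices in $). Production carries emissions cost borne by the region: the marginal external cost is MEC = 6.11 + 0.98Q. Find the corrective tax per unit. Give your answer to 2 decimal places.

tax = $31.57 per unit

Social marginal cost = private MC + MEC = 18.05 + 1.97Q.
Set SMC = demand: 18.05 + 1.97Q = 177.55 - 4.17Q → Q* = 25.9772.
The Pigouvian tax equals MEC at Q*: 6.11 + 0.98×25.9772 = 31.5677.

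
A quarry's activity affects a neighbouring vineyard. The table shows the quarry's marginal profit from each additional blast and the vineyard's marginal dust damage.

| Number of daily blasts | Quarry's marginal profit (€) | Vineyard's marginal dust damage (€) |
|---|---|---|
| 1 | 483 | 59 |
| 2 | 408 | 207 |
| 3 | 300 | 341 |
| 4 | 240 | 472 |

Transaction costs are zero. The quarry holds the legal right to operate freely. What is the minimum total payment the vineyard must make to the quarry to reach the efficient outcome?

Left alone the quarry would choose level 4 (marginal profit stays positive).
Efficient level: k* = 2 (marginal profit ≥ marginal dust damage through 2).
The vineyard must at least cover the quarry's forgone profit from cutting 4→2: 300 + 240 = 540.

€540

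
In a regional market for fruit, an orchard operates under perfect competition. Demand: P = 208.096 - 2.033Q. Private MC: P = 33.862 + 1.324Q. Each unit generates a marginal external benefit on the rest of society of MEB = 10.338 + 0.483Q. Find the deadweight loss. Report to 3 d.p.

DWL = 218.097

Market equilibrium (private): 33.862 + 1.324Q = 208.096 - 2.033Q → Q_m = 51.9017.
Social marginal cost = private MC − MEB = 23.524 + 0.841Q.
Set SMC = demand: 23.524 + 0.841Q = 208.096 - 2.033Q → Q* = 64.2213.
The welfare-loss triangle has base |Q_m − Q*| and height MEB(Q_m) (the vertical gap between SMC and demand is zero at Q* and MEB at Q_m).
DWL = ½ × 12.3196 × 35.4065 = 218.0970.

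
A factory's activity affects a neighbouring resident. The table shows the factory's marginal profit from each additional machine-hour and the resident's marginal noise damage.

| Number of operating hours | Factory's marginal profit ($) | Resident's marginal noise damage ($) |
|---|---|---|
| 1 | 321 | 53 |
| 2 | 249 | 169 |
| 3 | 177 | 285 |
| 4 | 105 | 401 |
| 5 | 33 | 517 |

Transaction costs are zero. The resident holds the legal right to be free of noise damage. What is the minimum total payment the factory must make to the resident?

Efficient level: marginal profit ≥ marginal noise damage through level 2, so k* = 2.
With the resident holding the right, the factory must at least compensate total damage at k*: 53 + 169 = 222.

$222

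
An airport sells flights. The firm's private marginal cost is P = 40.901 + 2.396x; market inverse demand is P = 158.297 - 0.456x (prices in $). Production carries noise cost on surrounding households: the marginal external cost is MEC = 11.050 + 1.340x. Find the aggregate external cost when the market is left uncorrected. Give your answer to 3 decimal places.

$1590.074

Market equilibrium (private): 40.901 + 2.396x = 158.297 - 0.456x → x_m = 41.1627.
Total external cost = ∫₀^{x_m} (11.050 + 1.340x) dx = 11.050×41.1627 + ½×1.340×41.1627² = 1590.0743.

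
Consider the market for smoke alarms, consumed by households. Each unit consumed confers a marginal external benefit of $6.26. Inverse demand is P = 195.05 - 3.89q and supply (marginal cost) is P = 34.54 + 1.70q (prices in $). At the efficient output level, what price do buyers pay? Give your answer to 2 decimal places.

P = $79.00

Social marginal benefit = demand + MEB = 201.31 - 3.89q.
Set SMB = MC: 201.31 - 3.89q = 34.54 + 1.70q → q* = 29.8336.
Consumer price on the demand curve at q*: 195.05 − 3.89×29.8336 = 78.9973.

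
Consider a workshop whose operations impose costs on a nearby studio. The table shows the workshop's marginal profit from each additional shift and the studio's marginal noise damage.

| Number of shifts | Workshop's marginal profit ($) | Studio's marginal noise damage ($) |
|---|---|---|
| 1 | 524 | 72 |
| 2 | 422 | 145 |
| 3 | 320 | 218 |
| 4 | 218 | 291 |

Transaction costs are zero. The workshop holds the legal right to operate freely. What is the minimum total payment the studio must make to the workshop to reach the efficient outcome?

Left alone the workshop would choose level 4 (marginal profit stays positive).
Efficient level: k* = 3 (marginal profit ≥ marginal noise damage through 3).
The studio must at least cover the workshop's forgone profit from cutting 4→3: 218 = 218.

$218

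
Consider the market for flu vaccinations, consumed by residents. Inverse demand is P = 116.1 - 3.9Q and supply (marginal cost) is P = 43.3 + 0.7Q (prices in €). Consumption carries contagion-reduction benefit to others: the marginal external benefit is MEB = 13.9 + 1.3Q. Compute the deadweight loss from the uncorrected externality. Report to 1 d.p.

Market equilibrium (private): 43.3 + 0.7Q = 116.1 - 3.9Q → Q_m = 15.8261.
Social marginal benefit = demand + MEB = 130.0 - 2.6Q.
Set SMB = MC: 130.0 - 2.6Q = 43.3 + 0.7Q → Q* = 26.2727.
The loss is the area between SMB and MC from Q* to Q_m; with linear curves that's a triangle of height MEB(Q_m).
DWL = ½ × 10.4466 × 34.4739 = 180.0675.

DWL = €180.1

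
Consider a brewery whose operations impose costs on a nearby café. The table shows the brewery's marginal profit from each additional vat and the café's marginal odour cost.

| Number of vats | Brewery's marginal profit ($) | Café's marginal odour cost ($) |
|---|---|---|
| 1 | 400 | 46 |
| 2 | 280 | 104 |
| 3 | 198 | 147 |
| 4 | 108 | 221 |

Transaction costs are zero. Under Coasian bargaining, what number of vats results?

3

Bargaining reaches the level where marginal profit last exceeds marginal odour cost.
That holds through level 3 (198 ≥ 147) but not at 4 (108 < 221).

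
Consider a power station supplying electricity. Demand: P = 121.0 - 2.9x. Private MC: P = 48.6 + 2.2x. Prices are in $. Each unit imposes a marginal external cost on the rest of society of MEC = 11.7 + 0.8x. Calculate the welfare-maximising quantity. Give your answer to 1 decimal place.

Social marginal cost = private MC + MEC = 60.3 + 3.0x.
Set SMC = demand: 60.3 + 3.0x = 121.0 - 2.9x → x* = 10.2881.

x* = 10.3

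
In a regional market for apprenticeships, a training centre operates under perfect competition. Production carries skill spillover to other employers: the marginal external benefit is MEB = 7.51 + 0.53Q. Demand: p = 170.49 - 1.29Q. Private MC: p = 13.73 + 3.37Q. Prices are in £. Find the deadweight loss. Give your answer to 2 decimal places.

DWL = £77.73

Market equilibrium (private): 13.73 + 3.37Q = 170.49 - 1.29Q → Q_m = 33.6395.
Social marginal cost = private MC − MEB = 6.22 + 2.84Q.
Set SMC = demand: 6.22 + 2.84Q = 170.49 - 1.29Q → Q* = 39.7748.
The welfare-loss triangle has base |Q_m − Q*| and height MEB(Q_m) (the vertical gap between SMC and demand is zero at Q* and MEB at Q_m).
DWL = ½ × 6.1353 × 25.3389 = 77.7309.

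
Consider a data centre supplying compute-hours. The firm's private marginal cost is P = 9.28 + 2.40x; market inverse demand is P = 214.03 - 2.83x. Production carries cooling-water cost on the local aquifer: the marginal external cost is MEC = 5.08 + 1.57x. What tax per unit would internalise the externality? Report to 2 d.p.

tax = 51.18 per unit

Social marginal cost = private MC + MEC = 14.36 + 3.97x.
Set SMC = demand: 14.36 + 3.97x = 214.03 - 2.83x → x* = 29.3632.
The Pigouvian tax equals MEC at x*: 5.08 + 1.57×29.3632 = 51.1802.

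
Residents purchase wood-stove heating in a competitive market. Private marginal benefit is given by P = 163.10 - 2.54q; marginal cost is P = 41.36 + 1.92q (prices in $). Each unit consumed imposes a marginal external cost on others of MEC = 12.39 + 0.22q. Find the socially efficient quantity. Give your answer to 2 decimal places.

Social marginal benefit = demand − MEC = 150.71 - 2.76q.
Set SMB = MC: 150.71 - 2.76q = 41.36 + 1.92q → q* = 23.3654.

q* = 23.37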